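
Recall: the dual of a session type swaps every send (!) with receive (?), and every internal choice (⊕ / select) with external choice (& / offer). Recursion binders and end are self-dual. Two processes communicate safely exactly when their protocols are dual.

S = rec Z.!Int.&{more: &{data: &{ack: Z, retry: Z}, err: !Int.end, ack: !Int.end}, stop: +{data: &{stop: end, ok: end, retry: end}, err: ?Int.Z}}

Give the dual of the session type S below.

rec Z → rec Z  (rec unchanged)
  !Int → ?Int
    &{more,stop} → +{more,stop}  (offer→select)
      case more:
        &{data,err,ack} → +{data,err,ack}  (offer→select)
          case data:
            &{ack,retry} → +{ack,retry}  (offer→select)
              case ack:
                dual(Z) = Z
              case retry:
                dual(Z) = Z
          case err:
            !Int → ?Int
              dual(end) = end
          case ack:
            !Int → ?Int
              dual(end) = end
      case stop:
        +{data,err} → &{data,err}  (select→offer)
          case data:
            &{stop,ok,retry} → +{stop,ok,retry}  (offer→select)
              case stop:
                dual(end) = end
              case ok:
                dual(end) = end
              case retry:
                dual(end) = end
          case err:
            ?Int → !Int
              dual(Z) = Z

rec Z.?Int.+{more: +{data: +{ack: Z, retry: Z}, err: ?Int.end, ack: ?Int.end}, stop: &{data: +{stop: end, ok: end, retry: end}, err: !Int.Z}}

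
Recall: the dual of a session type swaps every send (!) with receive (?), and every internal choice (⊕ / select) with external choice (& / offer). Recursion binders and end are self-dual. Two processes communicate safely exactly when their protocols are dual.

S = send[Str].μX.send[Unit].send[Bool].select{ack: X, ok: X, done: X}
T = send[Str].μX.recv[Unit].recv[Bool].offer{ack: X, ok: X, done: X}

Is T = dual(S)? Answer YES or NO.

NO

send[Str] | send[Str]  ✗ same direction on both sides — not dual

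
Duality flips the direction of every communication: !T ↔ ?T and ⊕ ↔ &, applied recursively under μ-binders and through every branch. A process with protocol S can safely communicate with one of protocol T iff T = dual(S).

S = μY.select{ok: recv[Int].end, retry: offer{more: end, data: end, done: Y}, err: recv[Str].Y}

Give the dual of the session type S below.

μY ↦ μY  (μ self-dual)
  select{ok,retry,err} ↦ offer{ok,retry,err}  (⊕→&)
    [ok]
      recv[Int] ↦ send[Int]
        end self-dual
    [retry]
      offer{more,data,done} ↦ select{more,data,done}  (offer→select)
        [more]
          end self-dual
        [data]
          end self-dual
        [done]
          Y self-dual
    [err]
      recv[Str] ↦ send[Str]
        Y self-dual

μY.offer{ok: send[Int].end, retry: select{more: end, data: end, done: Y}, err: send[Str].Y}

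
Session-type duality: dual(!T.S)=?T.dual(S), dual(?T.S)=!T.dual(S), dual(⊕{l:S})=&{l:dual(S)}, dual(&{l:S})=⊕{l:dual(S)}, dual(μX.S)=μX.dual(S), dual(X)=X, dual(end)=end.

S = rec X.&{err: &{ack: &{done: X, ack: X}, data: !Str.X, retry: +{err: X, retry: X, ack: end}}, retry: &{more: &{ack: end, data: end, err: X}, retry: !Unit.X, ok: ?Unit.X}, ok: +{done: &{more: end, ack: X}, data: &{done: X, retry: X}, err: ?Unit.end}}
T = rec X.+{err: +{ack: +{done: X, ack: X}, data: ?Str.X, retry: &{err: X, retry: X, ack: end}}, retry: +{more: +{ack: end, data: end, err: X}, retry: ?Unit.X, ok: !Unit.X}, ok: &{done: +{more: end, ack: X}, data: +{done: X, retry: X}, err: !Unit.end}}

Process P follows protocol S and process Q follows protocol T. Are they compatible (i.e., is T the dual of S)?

rec X | rec X  ✓ (binder kept)
  &{err,retry,ok} | +{err,retry,ok}  ✓ label sets agree
    • err:
      &{ack,data,retry} | +{ack,data,retry}  ✓ label sets agree
        • ack:
          &{done,ack} | +{done,ack}  ✓ label sets agree
            • done:
              X | X  ✓
            • ack:
              X | X  ✓
        • data:
          !Str | ?Str  ✓
            X | X  ✓
        • retry:
          +{err,retry,ack} | &{err,retry,ack}  ✓ label sets agree
            • err:
              X | X  ✓
            • retry:
              X | X  ✓
            • ack:
              end | end  ✓
    • retry:
      &{more,retry,ok} | +{more,retry,ok}  ✓ label sets agree
        • more:
          &{ack,data,err} | +{ack,data,err}  ✓ label sets agree
            • ack:
              end | end  ✓
            • data:
              end | end  ✓
            • err:
              X | X  ✓
        • retry:
          !Unit | ?Unit  ✓
            X | X  ✓
        • ok:
          ?Unit | !Unit  ✓
            X | X  ✓
    • ok:
      +{done,data,err} | &{done,data,err}  ✓ label sets agree
        • done:
          &{more,ack} | +{more,ack}  ✓ label sets agree
            • more:
              end | end  ✓
            • ack:
              X | X  ✓
        • data:
          &{done,retry} | +{done,retry}  ✓ label sets agree
            • done:
              X | X  ✓
            • retry:
              X | X  ✓
        • err:
          ?Unit | !Unit  ✓
            end | end  ✓

YES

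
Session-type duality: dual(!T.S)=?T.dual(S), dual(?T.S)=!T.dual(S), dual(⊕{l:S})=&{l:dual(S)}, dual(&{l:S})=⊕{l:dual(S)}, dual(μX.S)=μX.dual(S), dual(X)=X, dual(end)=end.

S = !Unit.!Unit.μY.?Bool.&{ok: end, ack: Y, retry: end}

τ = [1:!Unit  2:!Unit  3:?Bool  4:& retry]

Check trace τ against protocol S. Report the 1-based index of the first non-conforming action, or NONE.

NONE

[1] !Unit  match  state: !Unit.μY.…
[2] !Unit  match  state: μY.…
[3] ?Bool  match  state: &{ok: end, ack: μY.…, retry: end}
[4] & retry  match  state: end
all 4 steps conform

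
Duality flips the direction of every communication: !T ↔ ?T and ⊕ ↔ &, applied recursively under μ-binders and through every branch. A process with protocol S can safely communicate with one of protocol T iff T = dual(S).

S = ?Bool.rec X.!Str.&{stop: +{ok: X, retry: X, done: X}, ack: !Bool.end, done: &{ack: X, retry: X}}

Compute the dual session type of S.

!Bool.rec X.?Str.+{stop: &{ok: X, retry: X, done: X}, ack: ?Bool.end, done: +{ack: X, retry: X}}

?Bool → !Bool
  rec X → rec X  (binder kept)
    !Str → ?Str
      &{stop,ack,done} → +{stop,ack,done}  (offer→select)
        • stop:
          +{ok,retry,done} → &{ok,retry,done}  (internal→external)
            • ok:
              X self-dual
            • retry:
              X self-dual
            • done:
              X self-dual
        • ack:
          !Bool → ?Bool
            end self-dual
        • done:
          &{ack,retry} → +{ack,retry}  (offer→select)
            • ack:
              X self-dual
            • retry:
              X self-dual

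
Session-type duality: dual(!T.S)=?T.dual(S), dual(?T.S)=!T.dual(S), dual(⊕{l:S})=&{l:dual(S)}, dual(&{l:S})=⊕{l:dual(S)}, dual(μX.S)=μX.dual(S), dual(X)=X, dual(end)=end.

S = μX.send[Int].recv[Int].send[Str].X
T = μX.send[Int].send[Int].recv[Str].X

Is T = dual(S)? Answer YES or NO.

NO

μX vs μX  match (μ self-dual)
  send[Int] vs send[Int]  ✗ same direction on both sides — not dual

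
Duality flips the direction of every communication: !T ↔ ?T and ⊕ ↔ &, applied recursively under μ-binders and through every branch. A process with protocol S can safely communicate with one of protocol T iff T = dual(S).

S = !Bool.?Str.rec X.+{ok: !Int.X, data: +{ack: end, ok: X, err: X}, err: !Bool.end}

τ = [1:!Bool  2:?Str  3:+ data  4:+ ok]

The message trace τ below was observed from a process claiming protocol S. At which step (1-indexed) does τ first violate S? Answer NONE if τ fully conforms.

NONE

@1 !Bool  ✓  cont: ?Str.rec X.…
@2 ?Str  ✓  cont: rec X.…
@3 + data  ✓  cont: +{ack: end, ok: rec X.…, err: rec X.…}
@4 + ok  ✓  cont: rec X.…
trace exhausted — no violation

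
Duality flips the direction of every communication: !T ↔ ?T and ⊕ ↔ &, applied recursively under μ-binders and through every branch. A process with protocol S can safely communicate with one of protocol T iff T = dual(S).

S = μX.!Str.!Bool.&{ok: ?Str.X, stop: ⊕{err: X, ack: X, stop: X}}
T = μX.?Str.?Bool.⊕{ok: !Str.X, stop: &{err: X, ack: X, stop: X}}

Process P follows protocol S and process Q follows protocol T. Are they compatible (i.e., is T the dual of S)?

YES

μX vs μX  ok (rec unchanged)
  !Str vs ?Str  ok
    !Bool vs ?Bool  ok
      &{ok,stop} vs ⊕{ok,stop}  ok same labels
        case ok:
          ?Str vs !Str  ok
            X vs X  ok
        case stop:
          ⊕{err,ack,stop} vs &{err,ack,stop}  ok same labels
            case err:
              X vs X  ok
            case ack:
              X vs X  ok
            case stop:
              X vs X  ok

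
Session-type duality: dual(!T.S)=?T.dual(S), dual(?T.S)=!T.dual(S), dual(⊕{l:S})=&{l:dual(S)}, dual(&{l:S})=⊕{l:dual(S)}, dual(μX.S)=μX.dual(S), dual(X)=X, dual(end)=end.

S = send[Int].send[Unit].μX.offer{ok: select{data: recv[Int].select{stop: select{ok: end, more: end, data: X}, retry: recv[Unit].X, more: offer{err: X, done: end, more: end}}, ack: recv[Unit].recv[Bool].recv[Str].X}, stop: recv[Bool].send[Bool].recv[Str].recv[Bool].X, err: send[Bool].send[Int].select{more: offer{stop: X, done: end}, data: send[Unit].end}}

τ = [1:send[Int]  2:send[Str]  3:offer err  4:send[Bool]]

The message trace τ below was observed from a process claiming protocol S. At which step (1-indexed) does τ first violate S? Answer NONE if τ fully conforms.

@1 send[Int]  ok  state: send[Unit].μX.…
@2 got send[Str], protocol expects send[Unit]  ✗

2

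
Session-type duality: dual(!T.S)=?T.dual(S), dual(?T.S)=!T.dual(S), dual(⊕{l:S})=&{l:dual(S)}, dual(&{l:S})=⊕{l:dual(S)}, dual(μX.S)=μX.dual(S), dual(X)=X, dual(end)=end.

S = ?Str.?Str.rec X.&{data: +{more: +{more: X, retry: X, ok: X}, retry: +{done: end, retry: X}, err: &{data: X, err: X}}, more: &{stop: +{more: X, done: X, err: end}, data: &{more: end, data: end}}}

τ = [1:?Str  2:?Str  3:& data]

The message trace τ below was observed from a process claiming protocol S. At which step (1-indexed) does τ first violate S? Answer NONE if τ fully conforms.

[1] ?Str  ok  state: ?Str.rec X.…
[2] ?Str  ok  state: rec X.…
[3] & data  ok  state: +{more: +{more: rec X.…, retry: rec X.…, ok: rec X.…}, retry: +{done: end, retry: rec X.…}, err: &{data: rec X.…, err: rec X.…}}
all 3 steps conform

NONE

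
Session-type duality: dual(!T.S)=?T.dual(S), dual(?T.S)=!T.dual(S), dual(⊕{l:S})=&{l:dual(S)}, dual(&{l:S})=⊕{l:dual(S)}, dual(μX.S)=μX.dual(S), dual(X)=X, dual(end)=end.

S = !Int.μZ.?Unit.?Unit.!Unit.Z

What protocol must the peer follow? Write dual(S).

?Int.μZ.!Unit.!Unit.?Unit.Z

!Int = ?Int
  μZ = μZ  (binder kept)
    ?Unit = !Unit
      ?Unit = !Unit
        !Unit = ?Unit
          Z ↦ Z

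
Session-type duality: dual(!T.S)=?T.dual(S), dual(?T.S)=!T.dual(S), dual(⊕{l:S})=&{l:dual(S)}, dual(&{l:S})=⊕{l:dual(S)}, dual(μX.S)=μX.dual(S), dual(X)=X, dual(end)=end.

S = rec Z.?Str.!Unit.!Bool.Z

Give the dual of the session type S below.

rec Z → rec Z  (binder kept)
  ?Str → !Str
    !Unit → ?Unit
      !Bool → ?Bool
        Z ↦ Z

rec Z.!Str.?Unit.?Bool.Z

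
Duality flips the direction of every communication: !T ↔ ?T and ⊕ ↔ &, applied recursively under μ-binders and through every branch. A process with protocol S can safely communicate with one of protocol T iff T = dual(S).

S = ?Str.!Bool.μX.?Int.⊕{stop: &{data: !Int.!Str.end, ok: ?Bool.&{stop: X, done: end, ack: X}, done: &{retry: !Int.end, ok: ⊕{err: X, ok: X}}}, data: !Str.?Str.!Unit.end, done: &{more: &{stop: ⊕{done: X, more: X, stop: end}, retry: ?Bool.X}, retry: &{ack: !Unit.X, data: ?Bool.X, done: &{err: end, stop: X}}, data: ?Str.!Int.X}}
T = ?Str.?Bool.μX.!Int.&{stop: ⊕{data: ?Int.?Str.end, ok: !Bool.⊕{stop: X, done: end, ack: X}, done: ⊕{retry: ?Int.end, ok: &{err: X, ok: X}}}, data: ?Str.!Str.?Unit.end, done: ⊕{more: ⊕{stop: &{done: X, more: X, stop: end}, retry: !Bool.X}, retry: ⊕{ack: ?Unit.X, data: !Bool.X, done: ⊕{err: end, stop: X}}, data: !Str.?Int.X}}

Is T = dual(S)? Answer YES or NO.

?Str ‖ ?Str  ✗ same direction on both sides — not dual

NO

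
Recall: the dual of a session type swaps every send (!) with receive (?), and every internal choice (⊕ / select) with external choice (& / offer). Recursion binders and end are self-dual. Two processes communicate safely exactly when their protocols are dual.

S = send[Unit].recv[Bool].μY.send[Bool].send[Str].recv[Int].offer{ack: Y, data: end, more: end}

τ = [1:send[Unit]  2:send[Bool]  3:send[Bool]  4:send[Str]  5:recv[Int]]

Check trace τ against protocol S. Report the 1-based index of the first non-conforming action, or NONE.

[1] send[Unit]  match  residual = recv[Bool].μY.…
[2] got send[Bool], protocol expects recv[Bool]  ✗

2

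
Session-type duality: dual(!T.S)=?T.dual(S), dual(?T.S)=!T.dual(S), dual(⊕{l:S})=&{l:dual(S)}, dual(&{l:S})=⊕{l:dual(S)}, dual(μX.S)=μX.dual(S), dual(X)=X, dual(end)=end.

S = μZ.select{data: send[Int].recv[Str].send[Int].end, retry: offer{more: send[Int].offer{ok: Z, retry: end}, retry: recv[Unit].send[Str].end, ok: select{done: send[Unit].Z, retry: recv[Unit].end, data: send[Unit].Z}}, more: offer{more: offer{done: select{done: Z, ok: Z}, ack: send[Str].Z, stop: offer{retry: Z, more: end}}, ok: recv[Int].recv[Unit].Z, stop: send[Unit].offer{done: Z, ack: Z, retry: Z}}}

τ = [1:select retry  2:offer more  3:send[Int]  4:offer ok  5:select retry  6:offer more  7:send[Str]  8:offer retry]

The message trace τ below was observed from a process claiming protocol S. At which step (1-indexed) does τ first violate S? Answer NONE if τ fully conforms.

@1 select retry  ok  state: offer{more: send[Int].offer{ok: μZ.…, retry: end}, retry: recv[Unit].send[Str].end, ok: select{done: send[Unit].μZ.…, retry: recv[Unit].end, data: send[Unit].μZ.…}}
@2 offer more  ok  state: send[Int].offer{ok: μZ.…, retry: end}
@3 send[Int]  ok  state: offer{ok: μZ.…, retry: end}
@4 offer ok  ok  state: μZ.…
@5 select retry  ok  state: offer{more: send[Int].offer{ok: μZ.…, retry: end}, retry: recv[Unit].send[Str].end, ok: select{done: send[Unit].μZ.…, retry: recv[Unit].end, data: send[Unit].μZ.…}}
@6 offer more  ok  state: send[Int].offer{ok: μZ.…, retry: end}
@7 got send[Str], protocol expects send[Int]  ✗

7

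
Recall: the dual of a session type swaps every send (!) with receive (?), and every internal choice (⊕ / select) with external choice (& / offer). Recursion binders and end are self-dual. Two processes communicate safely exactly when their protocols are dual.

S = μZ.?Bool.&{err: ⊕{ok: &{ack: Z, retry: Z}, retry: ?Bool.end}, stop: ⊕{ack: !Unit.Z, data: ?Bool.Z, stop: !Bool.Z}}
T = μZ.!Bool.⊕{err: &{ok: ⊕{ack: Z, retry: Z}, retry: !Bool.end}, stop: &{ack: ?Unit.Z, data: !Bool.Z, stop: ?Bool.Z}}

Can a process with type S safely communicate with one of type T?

μZ vs μZ  match (rec unchanged)
  ?Bool vs !Bool  match
    &{err,stop} vs ⊕{err,stop}  match label sets agree
      • err:
        ⊕{ok,retry} vs &{ok,retry}  match label sets agree
          • ok:
            &{ack,retry} vs ⊕{ack,retry}  match label sets agree
              • ack:
                Z vs Z  match
              • retry:
                Z vs Z  match
          • retry:
            ?Bool vs !Bool  match
              end vs end  match
      • stop:
        ⊕{ack,data,stop} vs &{ack,data,stop}  match label sets agree
          • ack:
            !Unit vs ?Unit  match
              Z vs Z  match
          • data:
            ?Bool vs !Bool  match
              Z vs Z  match
          • stop:
            !Bool vs ?Bool  match
              Z vs Z  match

YES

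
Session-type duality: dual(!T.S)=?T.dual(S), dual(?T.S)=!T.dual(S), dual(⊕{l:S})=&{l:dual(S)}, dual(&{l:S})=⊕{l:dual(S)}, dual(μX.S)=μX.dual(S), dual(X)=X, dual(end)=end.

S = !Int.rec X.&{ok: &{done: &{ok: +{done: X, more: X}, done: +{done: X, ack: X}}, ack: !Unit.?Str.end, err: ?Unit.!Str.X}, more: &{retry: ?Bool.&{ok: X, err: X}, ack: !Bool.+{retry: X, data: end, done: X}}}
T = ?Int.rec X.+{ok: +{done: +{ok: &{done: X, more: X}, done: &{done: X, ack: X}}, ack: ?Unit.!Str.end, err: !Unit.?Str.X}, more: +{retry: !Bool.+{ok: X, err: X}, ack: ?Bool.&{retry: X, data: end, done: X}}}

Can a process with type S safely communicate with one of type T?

YES

!Int vs ?Int  ✓
  rec X vs rec X  ✓ (rec unchanged)
    &{ok,more} vs +{ok,more}  ✓ labels match
      [ok]
        &{done,ack,err} vs +{done,ack,err}  ✓ labels match
          [done]
            &{ok,done} vs +{ok,done}  ✓ labels match
              [ok]
                +{done,more} vs &{done,more}  ✓ labels match
                  [done]
                    X vs X  ✓
                  [more]
                    X vs X  ✓
              [done]
                +{done,ack} vs &{done,ack}  ✓ labels match
                  [done]
                    X vs X  ✓
                  [ack]
                    X vs X  ✓
          [ack]
            !Unit vs ?Unit  ✓
              ?Str vs !Str  ✓
                end vs end  ✓
          [err]
            ?Unit vs !Unit  ✓
              !Str vs ?Str  ✓
                X vs X  ✓
      [more]
        &{retry,ack} vs +{retry,ack}  ✓ labels match
          [retry]
            ?Bool vs !Bool  ✓
              &{ok,err} vs +{ok,err}  ✓ labels match
                [ok]
                  X vs X  ✓
                [err]
                  X vs X  ✓
          [ack]
            !Bool vs ?Bool  ✓
              +{retry,data,done} vs &{retry,data,done}  ✓ labels match
                [retry]
                  X vs X  ✓
                [data]
                  end vs end  ✓
                [done]
                  X vs X  ✓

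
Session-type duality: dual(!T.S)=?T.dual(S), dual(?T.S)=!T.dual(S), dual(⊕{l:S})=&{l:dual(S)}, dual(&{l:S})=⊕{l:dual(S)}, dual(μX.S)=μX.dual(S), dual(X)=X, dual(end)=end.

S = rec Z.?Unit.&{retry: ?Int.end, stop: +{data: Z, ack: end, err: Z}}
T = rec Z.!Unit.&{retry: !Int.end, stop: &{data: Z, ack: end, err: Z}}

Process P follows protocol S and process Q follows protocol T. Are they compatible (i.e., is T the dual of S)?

NO

rec Z vs rec Z  match (rec unchanged)
  ?Unit vs !Unit  match
    &{retry,stop} vs &{retry,stop}  ✗ choice polarity not flipped — not dual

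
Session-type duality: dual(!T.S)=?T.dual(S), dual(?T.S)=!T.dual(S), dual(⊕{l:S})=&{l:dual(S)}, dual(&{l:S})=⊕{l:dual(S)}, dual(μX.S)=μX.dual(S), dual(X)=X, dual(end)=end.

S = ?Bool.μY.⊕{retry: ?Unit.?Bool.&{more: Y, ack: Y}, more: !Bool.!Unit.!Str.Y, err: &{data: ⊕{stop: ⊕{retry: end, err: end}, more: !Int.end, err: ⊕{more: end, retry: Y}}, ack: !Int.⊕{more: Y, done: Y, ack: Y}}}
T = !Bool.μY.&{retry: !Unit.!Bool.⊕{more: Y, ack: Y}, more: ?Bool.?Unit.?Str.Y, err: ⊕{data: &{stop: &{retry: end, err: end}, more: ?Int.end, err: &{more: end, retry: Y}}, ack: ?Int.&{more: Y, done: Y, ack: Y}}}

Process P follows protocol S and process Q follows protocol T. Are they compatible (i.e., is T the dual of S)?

YES

?Bool | !Bool  ok
  μY | μY  ok (binder kept)
    ⊕{retry,more,err} | &{retry,more,err}  ok labels match
      case retry:
        ?Unit | !Unit  ok
          ?Bool | !Bool  ok
            &{more,ack} | ⊕{more,ack}  ok labels match
              case more:
                Y | Y  ok
              case ack:
                Y | Y  ok
      case more:
        !Bool | ?Bool  ok
          !Unit | ?Unit  ok
            !Str | ?Str  ok
              Y | Y  ok
      case err:
        &{data,ack} | ⊕{data,ack}  ok labels match
          case data:
            ⊕{stop,more,err} | &{stop,more,err}  ok labels match
              case stop:
                ⊕{retry,err} | &{retry,err}  ok labels match
                  case retry:
                    end | end  ok
                  case err:
                    end | end  ok
              case more:
                !Int | ?Int  ok
                  end | end  ok
              case err:
                ⊕{more,retry} | &{more,retry}  ok labels match
                  case more:
                    end | end  ok
                  case retry:
                    Y | Y  ok
          case ack:
            !Int | ?Int  ok
              ⊕{more,done,ack} | &{more,done,ack}  ok labels match
                case more:
                  Y | Y  ok
                case done:
                  Y | Y  ok
                case ack:
                  Y | Y  ok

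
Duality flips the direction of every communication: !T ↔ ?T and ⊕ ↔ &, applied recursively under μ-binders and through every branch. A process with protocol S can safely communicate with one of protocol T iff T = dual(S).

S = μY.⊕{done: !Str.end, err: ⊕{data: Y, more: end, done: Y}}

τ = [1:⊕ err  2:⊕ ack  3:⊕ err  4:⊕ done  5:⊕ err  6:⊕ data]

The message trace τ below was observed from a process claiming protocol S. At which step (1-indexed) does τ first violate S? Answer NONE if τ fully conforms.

2

@1 ⊕ err  ok  state: ⊕{data: μY.…, more: end, done: μY.…}
@2 got ⊕ ack, protocol expects ⊕ data or ⊕ more or ⊕ done  ✗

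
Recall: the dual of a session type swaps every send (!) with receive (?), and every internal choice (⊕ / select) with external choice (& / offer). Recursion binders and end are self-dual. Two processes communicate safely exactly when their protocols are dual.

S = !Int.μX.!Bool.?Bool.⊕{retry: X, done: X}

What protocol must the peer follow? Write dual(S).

!Int ↦ ?Int
  μX ↦ μX  (binder kept)
    !Bool ↦ ?Bool
      ?Bool ↦ !Bool
        ⊕{retry,done} ↦ &{retry,done}  (⊕→&)
          • retry:
            X ↦ X
          • done:
            X ↦ X

?Int.μX.?Bool.!Bool.&{retry: X, done: X}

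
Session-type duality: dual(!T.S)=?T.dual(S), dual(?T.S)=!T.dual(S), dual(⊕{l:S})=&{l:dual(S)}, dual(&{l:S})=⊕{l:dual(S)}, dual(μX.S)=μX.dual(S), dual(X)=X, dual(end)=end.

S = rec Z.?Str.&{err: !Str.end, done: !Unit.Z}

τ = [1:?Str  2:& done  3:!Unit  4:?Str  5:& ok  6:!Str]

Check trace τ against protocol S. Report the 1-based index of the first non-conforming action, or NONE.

5

[1] ?Str  ✓  residual = &{err: !Str.end, done: !Unit.rec Z.…}
[2] & done  ✓  residual = !Unit.rec Z.…
[3] !Unit  ✓  residual = rec Z.…
[4] ?Str  ✓  residual = &{err: !Str.end, done: !Unit.rec Z.…}
[5] got & ok, protocol expects & err or & done  ✗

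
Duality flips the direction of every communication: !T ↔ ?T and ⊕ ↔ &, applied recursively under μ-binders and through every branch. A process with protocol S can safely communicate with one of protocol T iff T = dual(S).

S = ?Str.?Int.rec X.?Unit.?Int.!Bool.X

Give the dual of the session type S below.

!Str.!Int.rec X.!Unit.!Int.?Bool.X

?Str → !Str
  ?Int → !Int
    rec X → rec X  (binder kept)
      ?Unit → !Unit
        ?Int → !Int
          !Bool → ?Bool
            dual(X) = X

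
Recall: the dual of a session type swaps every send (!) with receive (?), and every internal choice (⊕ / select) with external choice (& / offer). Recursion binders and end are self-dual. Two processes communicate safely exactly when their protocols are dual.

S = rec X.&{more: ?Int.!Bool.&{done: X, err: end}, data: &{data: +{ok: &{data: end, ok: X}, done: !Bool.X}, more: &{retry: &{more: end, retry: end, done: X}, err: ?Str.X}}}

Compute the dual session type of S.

rec X.+{more: !Int.?Bool.+{done: X, err: end}, data: +{data: &{ok: +{data: end, ok: X}, done: ?Bool.X}, more: +{retry: +{more: end, retry: end, done: X}, err: !Str.X}}}

rec X = rec X  (rec unchanged)
  &{more,data} = +{more,data}  (offer→select)
    • more:
      ?Int = !Int
        !Bool = ?Bool
          &{done,err} = +{done,err}  (offer→select)
            • done:
              X self-dual
            • err:
              end self-dual
    • data:
      &{data,more} = +{data,more}  (offer→select)
        • data:
          +{ok,done} = &{ok,done}  (⊕→&)
            • ok:
              &{data,ok} = +{data,ok}  (offer→select)
                • data:
                  end self-dual
                • ok:
                  X self-dual
            • done:
              !Bool = ?Bool
                X self-dual
        • more:
          &{retry,err} = +{retry,err}  (offer→select)
            • retry:
              &{more,retry,done} = +{more,retry,done}  (offer→select)
                • more:
                  end self-dual
                • retry:
                  end self-dual
                • done:
                  X self-dual
            • err:
              ?Str = !Str
                X self-dual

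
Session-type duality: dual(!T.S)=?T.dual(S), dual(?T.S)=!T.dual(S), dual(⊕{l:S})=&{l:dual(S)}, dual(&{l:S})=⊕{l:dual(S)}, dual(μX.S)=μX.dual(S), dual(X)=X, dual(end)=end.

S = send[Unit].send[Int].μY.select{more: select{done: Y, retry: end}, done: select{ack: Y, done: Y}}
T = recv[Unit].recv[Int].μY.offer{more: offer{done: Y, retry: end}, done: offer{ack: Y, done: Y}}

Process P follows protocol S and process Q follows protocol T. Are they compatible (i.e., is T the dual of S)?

YES

send[Unit] ‖ recv[Unit]  ok
  send[Int] ‖ recv[Int]  ok
    μY ‖ μY  ok (μ self-dual)
      select{more,done} ‖ offer{more,done}  ok label sets agree
        [more]
          select{done,retry} ‖ offer{done,retry}  ok label sets agree
            [done]
              Y ‖ Y  ok
            [retry]
              end ‖ end  ok
        [done]
          select{ack,done} ‖ offer{ack,done}  ok label sets agree
            [ack]
              Y ‖ Y  ok
            [done]
              Y ‖ Y  ok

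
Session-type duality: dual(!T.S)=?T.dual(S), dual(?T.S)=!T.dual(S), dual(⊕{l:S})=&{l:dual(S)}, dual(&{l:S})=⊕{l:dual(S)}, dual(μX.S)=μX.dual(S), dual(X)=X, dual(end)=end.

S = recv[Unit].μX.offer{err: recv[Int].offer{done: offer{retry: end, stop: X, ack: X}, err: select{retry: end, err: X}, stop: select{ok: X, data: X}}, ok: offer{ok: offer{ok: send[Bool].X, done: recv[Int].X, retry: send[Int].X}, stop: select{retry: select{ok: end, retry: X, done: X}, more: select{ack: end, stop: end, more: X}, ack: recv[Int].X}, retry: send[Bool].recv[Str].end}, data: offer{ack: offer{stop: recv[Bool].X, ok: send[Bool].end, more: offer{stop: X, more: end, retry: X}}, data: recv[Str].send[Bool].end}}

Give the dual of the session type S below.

send[Unit].μX.select{err: send[Int].select{done: select{retry: end, stop: X, ack: X}, err: offer{retry: end, err: X}, stop: offer{ok: X, data: X}}, ok: select{ok: select{ok: recv[Bool].X, done: send[Int].X, retry: recv[Int].X}, stop: offer{retry: offer{ok: end, retry: X, done: X}, more: offer{ack: end, stop: end, more: X}, ack: send[Int].X}, retry: recv[Bool].send[Str].end}, data: select{ack: select{stop: send[Bool].X, ok: recv[Bool].end, more: select{stop: X, more: end, retry: X}}, data: send[Str].recv[Bool].end}}

recv[Unit] → send[Unit]
  μX → μX  (rec unchanged)
    offer{err,ok,data} → select{err,ok,data}  (external→internal)
      • err:
        recv[Int] → send[Int]
          offer{done,err,stop} → select{done,err,stop}  (external→internal)
            • done:
              offer{retry,stop,ack} → select{retry,stop,ack}  (external→internal)
                • retry:
                  end ↦ end
                • stop:
                  X ↦ X
                • ack:
                  X ↦ X
            • err:
              select{retry,err} → offer{retry,err}  (⊕→&)
                • retry:
                  end ↦ end
                • err:
                  X ↦ X
            • stop:
              select{ok,data} → offer{ok,data}  (⊕→&)
                • ok:
                  X ↦ X
                • data:
                  X ↦ X
      • ok:
        offer{ok,stop,retry} → select{ok,stop,retry}  (external→internal)
          • ok:
            offer{ok,done,retry} → select{ok,done,retry}  (external→internal)
              • ok:
                send[Bool] → recv[Bool]
                  X ↦ X
              • done:
                recv[Int] → send[Int]
                  X ↦ X
              • retry:
                send[Int] → recv[Int]
                  X ↦ X
          • stop:
            select{retry,more,ack} → offer{retry,more,ack}  (⊕→&)
              • retry:
                select{ok,retry,done} → offer{ok,retry,done}  (⊕→&)
                  • ok:
                    end ↦ end
                  • retry:
                    X ↦ X
                  • done:
                    X ↦ X
              • more:
                select{ack,stop,more} → offer{ack,stop,more}  (⊕→&)
                  • ack:
                    end ↦ end
                  • stop:
                    end ↦ end
                  • more:
                    X ↦ X
              • ack:
                recv[Int] → send[Int]
                  X ↦ X
          • retry:
            send[Bool] → recv[Bool]
              recv[Str] → send[Str]
                end ↦ end
      • data:
        offer{ack,data} → select{ack,data}  (external→internal)
          • ack:
            offer{stop,ok,more} → select{stop,ok,more}  (external→internal)
              • stop:
                recv[Bool] → send[Bool]
                  X ↦ X
              • ok:
                send[Bool] → recv[Bool]
                  end ↦ end
              • more:
                offer{stop,more,retry} → select{stop,more,retry}  (external→internal)
                  • stop:
                    X ↦ X
                  • more:
                    end ↦ end
                  • retry:
                    X ↦ X
          • data:
            recv[Str] → send[Str]
              send[Bool] → recv[Bool]
                end ↦ end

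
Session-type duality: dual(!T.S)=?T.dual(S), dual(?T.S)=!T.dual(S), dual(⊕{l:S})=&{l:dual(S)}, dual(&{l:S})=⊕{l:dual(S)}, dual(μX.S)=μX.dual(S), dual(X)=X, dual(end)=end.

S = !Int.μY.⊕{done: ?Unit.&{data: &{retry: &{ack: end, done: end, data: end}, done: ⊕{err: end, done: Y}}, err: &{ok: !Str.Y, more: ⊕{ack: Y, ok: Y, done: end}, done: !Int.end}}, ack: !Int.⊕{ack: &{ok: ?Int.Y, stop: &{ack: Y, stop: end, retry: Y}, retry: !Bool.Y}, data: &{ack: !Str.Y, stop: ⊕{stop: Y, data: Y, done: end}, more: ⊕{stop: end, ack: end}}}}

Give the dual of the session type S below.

?Int.μY.&{done: !Unit.⊕{data: ⊕{retry: ⊕{ack: end, done: end, data: end}, done: &{err: end, done: Y}}, err: ⊕{ok: ?Str.Y, more: &{ack: Y, ok: Y, done: end}, done: ?Int.end}}, ack: ?Int.&{ack: ⊕{ok: !Int.Y, stop: ⊕{ack: Y, stop: end, retry: Y}, retry: ?Bool.Y}, data: ⊕{ack: ?Str.Y, stop: &{stop: Y, data: Y, done: end}, more: &{stop: end, ack: end}}}}

!Int = ?Int
  μY = μY  (μ self-dual)
    ⊕{done,ack} = &{done,ack}  (select→offer)
      case done:
        ?Unit = !Unit
          &{data,err} = ⊕{data,err}  (offer→select)
            case data:
              &{retry,done} = ⊕{retry,done}  (offer→select)
                case retry:
                  &{ack,done,data} = ⊕{ack,done,data}  (offer→select)
                    case ack:
                      end ↦ end
                    case done:
                      end ↦ end
                    case data:
                      end ↦ end
                case done:
                  ⊕{err,done} = &{err,done}  (select→offer)
                    case err:
                      end ↦ end
                    case done:
                      Y ↦ Y
            case err:
              &{ok,more,done} = ⊕{ok,more,done}  (offer→select)
                case ok:
                  !Str = ?Str
                    Y ↦ Y
                case more:
                  ⊕{ack,ok,done} = &{ack,ok,done}  (select→offer)
                    case ack:
                      Y ↦ Y
                    case ok:
                      Y ↦ Y
                    case done:
                      end ↦ end
                case done:
                  !Int = ?Int
                    end ↦ end
      case ack:
        !Int = ?Int
          ⊕{ack,data} = &{ack,data}  (select→offer)
            case ack:
              &{ok,stop,retry} = ⊕{ok,stop,retry}  (offer→select)
                case ok:
                  ?Int = !Int
                    Y ↦ Y
                case stop:
                  &{ack,stop,retry} = ⊕{ack,stop,retry}  (offer→select)
                    case ack:
                      Y ↦ Y
                    case stop:
                      end ↦ end
                    case retry:
                      Y ↦ Y
                case retry:
                  !Bool = ?Bool
                    Y ↦ Y
            case data:
              &{ack,stop,more} = ⊕{ack,stop,more}  (offer→select)
                case ack:
                  !Str = ?Str
                    Y ↦ Y
                case stop:
                  ⊕{stop,data,done} = &{stop,data,done}  (select→offer)
                    case stop:
                      Y ↦ Y
                    case data:
                      Y ↦ Y
                    case done:
                      end ↦ end
                case more:
                  ⊕{stop,ack} = &{stop,ack}  (select→offer)
                    case stop:
                      end ↦ end
                    case ack:
                      end ↦ end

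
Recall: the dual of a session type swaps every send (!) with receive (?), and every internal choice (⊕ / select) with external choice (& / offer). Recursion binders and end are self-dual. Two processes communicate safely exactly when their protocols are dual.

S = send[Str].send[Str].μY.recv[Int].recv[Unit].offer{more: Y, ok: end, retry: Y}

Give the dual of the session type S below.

send[Str] → recv[Str]
  send[Str] → recv[Str]
    μY → μY  (rec unchanged)
      recv[Int] → send[Int]
        recv[Unit] → send[Unit]
          offer{more,ok,retry} → select{more,ok,retry}  (offer→select)
            [more]
              Y ↦ Y
            [ok]
              end ↦ end
            [retry]
              Y ↦ Y

recv[Str].recv[Str].μY.send[Int].send[Unit].select{more: Y, ok: end, retry: Y}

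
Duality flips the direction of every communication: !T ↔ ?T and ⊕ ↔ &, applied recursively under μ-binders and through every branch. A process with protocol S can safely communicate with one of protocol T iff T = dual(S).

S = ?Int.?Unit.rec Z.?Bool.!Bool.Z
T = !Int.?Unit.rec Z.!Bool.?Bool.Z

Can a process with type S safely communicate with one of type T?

NO

?Int ‖ !Int  ok
  ?Unit ‖ ?Unit  ✗ same direction on both sides — not dual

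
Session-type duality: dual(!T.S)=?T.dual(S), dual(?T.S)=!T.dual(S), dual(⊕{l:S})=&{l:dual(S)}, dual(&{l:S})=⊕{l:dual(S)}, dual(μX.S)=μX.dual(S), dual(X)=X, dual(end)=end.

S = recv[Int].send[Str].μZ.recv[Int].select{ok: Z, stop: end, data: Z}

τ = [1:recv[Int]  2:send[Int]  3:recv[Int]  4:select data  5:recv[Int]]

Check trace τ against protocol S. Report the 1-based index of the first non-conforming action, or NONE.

2

@1 recv[Int]  ✓  state: send[Str].μZ.…
@2 got send[Int], protocol expects send[Str]  ✗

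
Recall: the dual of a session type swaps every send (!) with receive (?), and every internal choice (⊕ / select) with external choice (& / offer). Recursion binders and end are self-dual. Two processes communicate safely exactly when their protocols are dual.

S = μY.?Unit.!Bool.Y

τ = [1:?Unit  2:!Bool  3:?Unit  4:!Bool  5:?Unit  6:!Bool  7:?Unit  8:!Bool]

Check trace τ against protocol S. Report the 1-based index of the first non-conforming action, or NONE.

@1 ?Unit  ok  residual = !Bool.μY.…
@2 !Bool  ok  residual = μY.…
@3 ?Unit  ok  residual = !Bool.μY.…
@4 !Bool  ok  residual = μY.…
@5 ?Unit  ok  residual = !Bool.μY.…
@6 !Bool  ok  residual = μY.…
@7 ?Unit  ok  residual = !Bool.μY.…
@8 !Bool  ok  residual = μY.…
trace exhausted — no violation

NONE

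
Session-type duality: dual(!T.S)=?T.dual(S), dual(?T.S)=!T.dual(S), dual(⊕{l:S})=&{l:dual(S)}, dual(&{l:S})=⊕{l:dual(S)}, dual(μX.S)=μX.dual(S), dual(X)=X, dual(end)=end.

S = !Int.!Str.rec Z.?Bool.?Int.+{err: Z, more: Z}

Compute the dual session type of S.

?Int.?Str.rec Z.!Bool.!Int.&{err: Z, more: Z}

!Int ↦ ?Int
  !Str ↦ ?Str
    rec Z ↦ rec Z  (rec unchanged)
      ?Bool ↦ !Bool
        ?Int ↦ !Int
          +{err,more} ↦ &{err,more}  (internal→external)
            case err:
              dual(Z) = Z
            case more:
              dual(Z) = Z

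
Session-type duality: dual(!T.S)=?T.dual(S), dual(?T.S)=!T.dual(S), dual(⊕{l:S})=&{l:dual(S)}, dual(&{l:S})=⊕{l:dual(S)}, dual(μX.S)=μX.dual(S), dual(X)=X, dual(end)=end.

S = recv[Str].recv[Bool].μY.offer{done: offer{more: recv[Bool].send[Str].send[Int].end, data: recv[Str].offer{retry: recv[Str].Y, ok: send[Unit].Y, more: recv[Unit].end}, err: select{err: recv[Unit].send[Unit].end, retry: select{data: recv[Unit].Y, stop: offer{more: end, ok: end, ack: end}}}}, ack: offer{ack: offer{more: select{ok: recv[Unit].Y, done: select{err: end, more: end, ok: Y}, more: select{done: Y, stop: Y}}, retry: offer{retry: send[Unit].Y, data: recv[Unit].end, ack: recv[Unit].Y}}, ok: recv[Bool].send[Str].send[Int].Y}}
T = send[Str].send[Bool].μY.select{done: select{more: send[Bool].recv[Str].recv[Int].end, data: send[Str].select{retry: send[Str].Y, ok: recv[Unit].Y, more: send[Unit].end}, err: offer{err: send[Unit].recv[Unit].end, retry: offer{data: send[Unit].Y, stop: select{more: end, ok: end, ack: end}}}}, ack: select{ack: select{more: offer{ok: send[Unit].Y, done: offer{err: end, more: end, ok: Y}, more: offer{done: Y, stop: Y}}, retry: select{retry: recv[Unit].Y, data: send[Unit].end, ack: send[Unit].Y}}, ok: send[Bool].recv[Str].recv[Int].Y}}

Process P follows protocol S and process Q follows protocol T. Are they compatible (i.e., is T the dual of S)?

YES

recv[Str] ‖ send[Str]  match
  recv[Bool] ‖ send[Bool]  match
    μY ‖ μY  match (binder kept)
      offer{done,ack} ‖ select{done,ack}  match labels match
        • done:
          offer{more,data,err} ‖ select{more,data,err}  match labels match
            • more:
              recv[Bool] ‖ send[Bool]  match
                send[Str] ‖ recv[Str]  match
                  send[Int] ‖ recv[Int]  match
                    end ‖ end  match
            • data:
              recv[Str] ‖ send[Str]  match
                offer{retry,ok,more} ‖ select{retry,ok,more}  match labels match
                  • retry:
                    recv[Str] ‖ send[Str]  match
                      Y ‖ Y  match
                  • ok:
                    send[Unit] ‖ recv[Unit]  match
                      Y ‖ Y  match
                  • more:
                    recv[Unit] ‖ send[Unit]  match
                      end ‖ end  match
            • err:
              select{err,retry} ‖ offer{err,retry}  match labels match
                • err:
                  recv[Unit] ‖ send[Unit]  match
                    send[Unit] ‖ recv[Unit]  match
                      end ‖ end  match
                • retry:
                  select{data,stop} ‖ offer{data,stop}  match labels match
                    • data:
                      recv[Unit] ‖ send[Unit]  match
                        Y ‖ Y  match
                    • stop:
                      offer{more,ok,ack} ‖ select{more,ok,ack}  match labels match
                        • more:
                          end ‖ end  match
                        • ok:
                          end ‖ end  match
                        • ack:
                          end ‖ end  match
        • ack:
          offer{ack,ok} ‖ select{ack,ok}  match labels match
            • ack:
              offer{more,retry} ‖ select{more,retry}  match labels match
                • more:
                  select{ok,done,more} ‖ offer{ok,done,more}  match labels match
                    • ok:
                      recv[Unit] ‖ send[Unit]  match
                        Y ‖ Y  match
                    • done:
                      select{err,more,ok} ‖ offer{err,more,ok}  match labels match
                        • err:
                          end ‖ end  match
                        • more:
                          end ‖ end  match
                        • ok:
                          Y ‖ Y  match
                    • more:
                      select{done,stop} ‖ offer{done,stop}  match labels match
                        • done:
                          Y ‖ Y  match
                        • stop:
                          Y ‖ Y  match
                • retry:
                  offer{retry,data,ack} ‖ select{retry,data,ack}  match labels match
                    • retry:
                      send[Unit] ‖ recv[Unit]  match
                        Y ‖ Y  match
                    • data:
                      recv[Unit] ‖ send[Unit]  match
                        end ‖ end  match
                    • ack:
                      recv[Unit] ‖ send[Unit]  match
                        Y ‖ Y  match
            • ok:
              recv[Bool] ‖ send[Bool]  match
                send[Str] ‖ recv[Str]  match
                  send[Int] ‖ recv[Int]  match
                    Y ‖ Y  match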